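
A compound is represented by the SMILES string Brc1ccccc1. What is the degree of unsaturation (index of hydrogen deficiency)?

Molecular formula: C6H5Br.
DoU = (2C + 2 + N − H − X) / 2, where X is the halogen count and O/S are ignored.
    = (2·6 + 2 + 0 − 5 − 1) / 2 = 8 / 2 = 4.

4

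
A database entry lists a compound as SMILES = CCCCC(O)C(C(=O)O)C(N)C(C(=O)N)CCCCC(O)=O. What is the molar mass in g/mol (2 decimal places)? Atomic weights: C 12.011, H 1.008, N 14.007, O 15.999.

332.40 g/mol

First, the molecular formula is C15H28N2O6 (counting implicit H from valence).
  C: 15 × 12.011 = 180.165
  H: 28 × 1.008 = 28.224
  N: 2 × 14.007 = 28.014
  O: 6 × 15.999 = 95.994
Sum: 15×12.011 + 28×1.008 + 2×14.007 + 6×15.999 = 332.397 → 332.40 g/mol.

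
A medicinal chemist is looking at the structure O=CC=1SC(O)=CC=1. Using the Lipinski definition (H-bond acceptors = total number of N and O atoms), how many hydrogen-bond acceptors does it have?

2

N atoms: 0; O atoms: 2.
Lipinski HBA = 0 + 2 = 2.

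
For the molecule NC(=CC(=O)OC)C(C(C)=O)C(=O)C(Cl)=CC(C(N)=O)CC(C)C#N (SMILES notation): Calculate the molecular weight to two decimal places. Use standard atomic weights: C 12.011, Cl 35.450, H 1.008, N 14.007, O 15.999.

369.80 g/mol

First, the molecular formula is C16H20ClN3O5 (counting implicit H from valence).
  C: 16 × 12.011 = 192.176
  Cl: 1 × 35.450 = 35.450
  H: 20 × 1.008 = 20.160
  N: 3 × 14.007 = 42.021
  O: 5 × 15.999 = 79.995
Sum: 16×12.011 + 1×35.450 + 20×1.008 + 3×14.007 + 5×15.999 = 369.802 → 369.80 g/mol.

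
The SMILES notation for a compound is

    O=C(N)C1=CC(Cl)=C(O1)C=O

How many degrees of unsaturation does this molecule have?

Molecular formula: C6H4ClNO3.
DoU = (2C + 2 + N − H − X) / 2, where X is the halogen count and O/S are ignored.
    = (2·6 + 2 + 1 − 4 − 1) / 2 = 10 / 2 = 5.

5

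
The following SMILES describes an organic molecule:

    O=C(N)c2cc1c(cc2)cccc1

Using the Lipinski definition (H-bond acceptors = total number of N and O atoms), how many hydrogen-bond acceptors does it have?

2

N atoms: 1; O atoms: 1.
Lipinski HBA = 1 + 1 = 2.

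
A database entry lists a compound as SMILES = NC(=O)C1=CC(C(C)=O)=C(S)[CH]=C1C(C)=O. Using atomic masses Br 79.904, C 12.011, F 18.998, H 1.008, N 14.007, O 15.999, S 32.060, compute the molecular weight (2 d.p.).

237.27 g/mol

First, the molecular formula is C11H11NO3S (counting implicit H from valence).
  C: 11 × 12.011 = 132.121
  H: 11 × 1.008 = 11.088
  N: 1 × 14.007 = 14.007
  O: 3 × 15.999 = 47.997
  S: 1 × 32.060 = 32.060
Sum: 11×12.011 + 11×1.008 + 1×14.007 + 3×15.999 + 1×32.060 = 237.273 → 237.27 g/mol.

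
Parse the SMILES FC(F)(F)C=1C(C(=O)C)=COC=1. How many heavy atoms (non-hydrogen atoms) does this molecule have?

Every atom symbol written in the SMILES (organic subset) is one heavy atom; implicit H are not written.
Heavy atoms by element → C:7, F:3, O:2.
Total: 12.

12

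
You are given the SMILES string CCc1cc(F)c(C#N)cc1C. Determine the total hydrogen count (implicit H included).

Walk through each heavy atom and fill implicit hydrogens from standard valence (C 4, N 3, O 2, S 2, halogen 1); for lowercase aromatic atoms, an aromatic c carries 1 H when it has two neighbours and 0 H with three, and aromatic n carries 0 H:
  atom 1: C, bond orders sum to 1 (valence 4) → 3 H
  atom 2: C, bond orders sum to 2 (valence 4) → 2 H
  atom 3: aromatic c, 3 neighbours → 0 H
  atom 4: aromatic c, 2 neighbours → 1 H
  atom 5: aromatic c, 3 neighbours → 0 H
  atom 6: F (halogen, monovalent) → 0 H
  atom 7: aromatic c, 3 neighbours → 0 H
  atom 8: C, bond orders sum to 4 (valence 4) → 0 H
  atom 9: N, bond orders sum to 3 (valence 3) → 0 H
  atom 10: aromatic c, 2 neighbours → 1 H
  atom 11: aromatic c, 3 neighbours → 0 H
  atom 12: C, bond orders sum to 1 (valence 4) → 3 H
Total hydrogens: 10.

10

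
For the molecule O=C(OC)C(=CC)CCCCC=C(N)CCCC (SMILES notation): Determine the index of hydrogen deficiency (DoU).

3

Molecular formula: C15H27NO2.
DoU = (2C + 2 + N − H − X) / 2, where X is the halogen count and O/S are ignored.
    = (2·15 + 2 + 1 − 27 − 0) / 2 = 6 / 2 = 3.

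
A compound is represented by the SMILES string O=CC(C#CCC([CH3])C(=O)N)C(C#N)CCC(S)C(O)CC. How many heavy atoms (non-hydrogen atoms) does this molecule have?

Every atom symbol written in the SMILES (organic subset) is one heavy atom; implicit H are not written.
Heavy atoms by element → C:16, N:2, O:3, S:1.
Total: 22.

22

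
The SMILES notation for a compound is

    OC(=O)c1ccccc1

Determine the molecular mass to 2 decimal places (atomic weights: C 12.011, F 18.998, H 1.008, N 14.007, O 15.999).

First, the molecular formula is C7H6O2 (counting implicit H from valence).
  C: 7 × 12.011 = 84.077
  H: 6 × 1.008 = 6.048
  O: 2 × 15.999 = 31.998
Sum: 7×12.011 + 6×1.008 + 2×15.999 = 122.123 → 122.12 g/mol.

122.12 g/mol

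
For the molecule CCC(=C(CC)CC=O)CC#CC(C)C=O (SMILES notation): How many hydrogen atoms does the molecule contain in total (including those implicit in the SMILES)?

Walk through each heavy atom and fill implicit hydrogens from standard valence (C 4, N 3, O 2, S 2, halogen 1):
  atom 1: C, bond orders sum to 1 (valence 4) → 3 H
  atom 2: C, bond orders sum to 2 (valence 4) → 2 H
  atom 3: C, bond orders sum to 4 (valence 4) → 0 H
  atom 4: C, bond orders sum to 4 (valence 4) → 0 H
  atom 5: C, bond orders sum to 2 (valence 4) → 2 H
  atom 6: C, bond orders sum to 1 (valence 4) → 3 H
  atom 7: C, bond orders sum to 2 (valence 4) → 2 H
  atom 8: C, bond orders sum to 3 (valence 4) → 1 H
  atom 9: O, bond orders sum to 2 (valence 2) → 0 H
  atom 10: C, bond orders sum to 2 (valence 4) → 2 H
  atom 11: C, bond orders sum to 4 (valence 4) → 0 H
  atom 12: C, bond orders sum to 4 (valence 4) → 0 H
  atom 13: C, bond orders sum to 3 (valence 4) → 1 H
  atom 14: C, bond orders sum to 1 (valence 4) → 3 H
  atom 15: C, bond orders sum to 3 (valence 4) → 1 H
  atom 16: O, bond orders sum to 2 (valence 2) → 0 H
Total hydrogens: 20.

20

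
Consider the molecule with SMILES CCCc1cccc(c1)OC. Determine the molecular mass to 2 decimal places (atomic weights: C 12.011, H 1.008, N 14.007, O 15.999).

150.22 g/mol

First, the molecular formula is C10H14O (counting implicit H from valence).
  C: 10 × 12.011 = 120.110
  H: 14 × 1.008 = 14.112
  O: 1 × 15.999 = 15.999
Sum: 10×12.011 + 14×1.008 + 1×15.999 = 150.221 → 150.22 g/mol.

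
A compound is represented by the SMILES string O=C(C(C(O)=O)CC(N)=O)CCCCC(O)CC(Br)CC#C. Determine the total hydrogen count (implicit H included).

Walk through each heavy atom and fill implicit hydrogens from standard valence (C 4, N 3, O 2, S 2, halogen 1):
  atom 1: O, bond orders sum to 2 (valence 2) → 0 H
  atom 2: C, bond orders sum to 4 (valence 4) → 0 H
  atom 3: C, bond orders sum to 3 (valence 4) → 1 H
  atom 4: C, bond orders sum to 4 (valence 4) → 0 H
  atom 5: O, bond orders sum to 1 (valence 2) → 1 H
  atom 6: O, bond orders sum to 2 (valence 2) → 0 H
  atom 7: C, bond orders sum to 2 (valence 4) → 2 H
  atom 8: C, bond orders sum to 4 (valence 4) → 0 H
  atom 9: N, bond orders sum to 1 (valence 3) → 2 H
  atom 10: O, bond orders sum to 2 (valence 2) → 0 H
  atom 11: C, bond orders sum to 2 (valence 4) → 2 H
  atom 12: C, bond orders sum to 2 (valence 4) → 2 H
  atom 13: C, bond orders sum to 2 (valence 4) → 2 H
  atom 14: C, bond orders sum to 2 (valence 4) → 2 H
  atom 15: C, bond orders sum to 3 (valence 4) → 1 H
  atom 16: O, bond orders sum to 1 (valence 2) → 1 H
  atom 17: C, bond orders sum to 2 (valence 4) → 2 H
  atom 18: C, bond orders sum to 3 (valence 4) → 1 H
  atom 19: Br (halogen, monovalent) → 0 H
  atom 20: C, bond orders sum to 2 (valence 4) → 2 H
  atom 21: C, bond orders sum to 4 (valence 4) → 0 H
  atom 22: C, bond orders sum to 3 (valence 4) → 1 H
Total hydrogens: 22.

22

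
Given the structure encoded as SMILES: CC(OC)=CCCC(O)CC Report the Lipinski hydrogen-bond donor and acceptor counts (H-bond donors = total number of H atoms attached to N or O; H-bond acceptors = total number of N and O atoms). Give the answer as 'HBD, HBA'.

1, 2

Donors: find every N or O and count the H atoms it carries.
  atom 3 (O): bond orders sum to 2 → 0 H
  atom 9 (O): bond orders sum to 1 → 1 H
Lipinski HBD = 1.
Acceptors: N atoms = 0, O atoms = 2 → HBA = 2.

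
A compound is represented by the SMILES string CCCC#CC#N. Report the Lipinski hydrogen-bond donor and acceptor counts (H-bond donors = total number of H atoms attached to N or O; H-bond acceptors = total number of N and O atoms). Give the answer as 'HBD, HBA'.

Donors: find every N or O and count the H atoms it carries.
  atom 7 (N): bond orders sum to 3 → 0 H
Lipinski HBD = 0.
Acceptors: N atoms = 1, O atoms = 0 → HBA = 1.

0, 1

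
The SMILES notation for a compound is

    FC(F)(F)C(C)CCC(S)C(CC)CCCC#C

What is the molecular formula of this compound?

Walk through each heavy atom and fill implicit hydrogens from standard valence (C 4, N 3, O 2, S 2, halogen 1):
  atom 1: F (halogen, monovalent) → 0 H
  atom 2: C, bond orders sum to 4 (valence 4) → 0 H
  atom 3: F (halogen, monovalent) → 0 H
  atom 4: F (halogen, monovalent) → 0 H
  atom 5: C, bond orders sum to 3 (valence 4) → 1 H
  atom 6: C, bond orders sum to 1 (valence 4) → 3 H
  atom 7: C, bond orders sum to 2 (valence 4) → 2 H
  atom 8: C, bond orders sum to 2 (valence 4) → 2 H
  atom 9: C, bond orders sum to 3 (valence 4) → 1 H
  atom 10: S, bond orders sum to 1 (valence 2) → 1 H
  atom 11: C, bond orders sum to 3 (valence 4) → 1 H
  atom 12: C, bond orders sum to 2 (valence 4) → 2 H
  atom 13: C, bond orders sum to 1 (valence 4) → 3 H
  atom 14: C, bond orders sum to 2 (valence 4) → 2 H
  atom 15: C, bond orders sum to 2 (valence 4) → 2 H
  atom 16: C, bond orders sum to 2 (valence 4) → 2 H
  atom 17: C, bond orders sum to 4 (valence 4) → 0 H
  atom 18: C, bond orders sum to 3 (valence 4) → 1 H
Totals → C:14, H:23, F:3, S:1.

C14H23F3S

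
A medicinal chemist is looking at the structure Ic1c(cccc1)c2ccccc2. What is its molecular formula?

Walk through each heavy atom and fill implicit hydrogens from standard valence (C 4, N 3, O 2, S 2, halogen 1); for lowercase aromatic atoms, an aromatic c carries 1 H when it has two neighbours and 0 H with three, and aromatic n carries 0 H:
  atom 1: I (halogen, monovalent) → 0 H
  atom 2: aromatic c, 3 neighbours → 0 H
  atom 3: aromatic c, 3 neighbours → 0 H
  atom 4: aromatic c, 2 neighbours → 1 H
  atom 5: aromatic c, 2 neighbours → 1 H
  atom 6: aromatic c, 2 neighbours → 1 H
  atom 7: aromatic c, 2 neighbours → 1 H
  atom 8: aromatic c, 3 neighbours → 0 H
  atom 9: aromatic c, 2 neighbours → 1 H
  atom 10: aromatic c, 2 neighbours → 1 H
  atom 11: aromatic c, 2 neighbours → 1 H
  atom 12: aromatic c, 2 neighbours → 1 H
  atom 13: aromatic c, 2 neighbours → 1 H
Totals → C:12, H:9, I:1.
In Hill order: C12H9I.

C12H9I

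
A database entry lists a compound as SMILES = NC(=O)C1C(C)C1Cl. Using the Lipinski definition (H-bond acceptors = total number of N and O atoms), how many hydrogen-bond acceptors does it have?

N atoms: 1; O atoms: 1.
Lipinski HBA = 1 + 1 = 2.

2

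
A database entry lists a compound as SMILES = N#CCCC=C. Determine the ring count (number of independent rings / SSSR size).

0

In SMILES, each pair of matching ring-closure digits denotes one ring-closing bond; the number of such bonds equals the number of independent rings.
Ring-closure bonds here: 0.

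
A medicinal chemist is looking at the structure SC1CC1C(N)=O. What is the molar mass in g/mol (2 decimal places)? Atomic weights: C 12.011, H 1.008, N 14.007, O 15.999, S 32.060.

117.17 g/mol

First, the molecular formula is C4H7NOS (counting implicit H from valence).
  C: 4 × 12.011 = 48.044
  H: 7 × 1.008 = 7.056
  N: 1 × 14.007 = 14.007
  O: 1 × 15.999 = 15.999
  S: 1 × 32.060 = 32.060
Sum: 4×12.011 + 7×1.008 + 1×14.007 + 1×15.999 + 1×32.060 = 117.166 → 117.17 g/mol.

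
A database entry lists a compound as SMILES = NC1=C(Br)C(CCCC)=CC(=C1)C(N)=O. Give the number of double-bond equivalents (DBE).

Degree of unsaturation = (number of rings) + (number of π bonds).
Ring closures in the SMILES: 1.
π bonds: 4 double bonds (each 1 DoU) → 4 DoU from unsaturation.
Total DoU = 1 + 4 = 5.

5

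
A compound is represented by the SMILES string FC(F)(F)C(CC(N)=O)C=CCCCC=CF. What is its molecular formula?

Walk through each heavy atom and fill implicit hydrogens from standard valence (C 4, N 3, O 2, S 2, halogen 1):
  atom 1: F (halogen, monovalent) → 0 H
  atom 2: C, bond orders sum to 4 (valence 4) → 0 H
  atom 3: F (halogen, monovalent) → 0 H
  atom 4: F (halogen, monovalent) → 0 H
  atom 5: C, bond orders sum to 3 (valence 4) → 1 H
  atom 6: C, bond orders sum to 2 (valence 4) → 2 H
  atom 7: C, bond orders sum to 4 (valence 4) → 0 H
  atom 8: N, bond orders sum to 1 (valence 3) → 2 H
  atom 9: O, bond orders sum to 2 (valence 2) → 0 H
  atom 10: C, bond orders sum to 3 (valence 4) → 1 H
  atom 11: C, bond orders sum to 3 (valence 4) → 1 H
  atom 12: C, bond orders sum to 2 (valence 4) → 2 H
  atom 13: C, bond orders sum to 2 (valence 4) → 2 H
  atom 14: C, bond orders sum to 2 (valence 4) → 2 H
  atom 15: C, bond orders sum to 3 (valence 4) → 1 H
  atom 16: C, bond orders sum to 3 (valence 4) → 1 H
  atom 17: F (halogen, monovalent) → 0 H
Totals → C:11, H:15, F:4, N:1, O:1.
In Hill order: C11H15F4NO.

C11H15F4NO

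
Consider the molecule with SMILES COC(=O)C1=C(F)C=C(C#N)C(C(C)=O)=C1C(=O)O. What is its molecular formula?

Walk through each heavy atom and fill implicit hydrogens from standard valence (C 4, N 3, O 2, S 2, halogen 1):
  atom 1: C, bond orders sum to 1 (valence 4) → 3 H
  atom 2: O, bond orders sum to 2 (valence 2) → 0 H
  atom 3: C, bond orders sum to 4 (valence 4) → 0 H
  atom 4: O, bond orders sum to 2 (valence 2) → 0 H
  atom 5: C, bond orders sum to 4 (valence 4) → 0 H
  atom 6: C, bond orders sum to 4 (valence 4) → 0 H
  atom 7: F (halogen, monovalent) → 0 H
  atom 8: C, bond orders sum to 3 (valence 4) → 1 H
  atom 9: C, bond orders sum to 4 (valence 4) → 0 H
  atom 10: C, bond orders sum to 4 (valence 4) → 0 H
  atom 11: N, bond orders sum to 3 (valence 3) → 0 H
  atom 12: C, bond orders sum to 4 (valence 4) → 0 H
  atom 13: C, bond orders sum to 4 (valence 4) → 0 H
  atom 14: C, bond orders sum to 1 (valence 4) → 3 H
  atom 15: O, bond orders sum to 2 (valence 2) → 0 H
  atom 16: C, bond orders sum to 4 (valence 4) → 0 H
  atom 17: C, bond orders sum to 4 (valence 4) → 0 H
  atom 18: O, bond orders sum to 2 (valence 2) → 0 H
  atom 19: O, bond orders sum to 1 (valence 2) → 1 H
Totals → C:12, H:8, F:1, N:1, O:5.
In Hill order: C12H8FNO5.

C12H8FNO5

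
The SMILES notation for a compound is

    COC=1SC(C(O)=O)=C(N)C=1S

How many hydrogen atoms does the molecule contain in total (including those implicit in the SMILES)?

7

Walk through each heavy atom and fill implicit hydrogens from standard valence (C 4, N 3, O 2, S 2, halogen 1):
  atom 1: C, bond orders sum to 1 (valence 4) → 3 H
  atom 2: O, bond orders sum to 2 (valence 2) → 0 H
  atom 3: C, bond orders sum to 4 (valence 4) → 0 H
  atom 4: S, bond orders sum to 2 (valence 2) → 0 H
  atom 5: C, bond orders sum to 4 (valence 4) → 0 H
  atom 6: C, bond orders sum to 4 (valence 4) → 0 H
  atom 7: O, bond orders sum to 1 (valence 2) → 1 H
  atom 8: O, bond orders sum to 2 (valence 2) → 0 H
  atom 9: C, bond orders sum to 4 (valence 4) → 0 H
  atom 10: N, bond orders sum to 1 (valence 3) → 2 H
  atom 11: C, bond orders sum to 4 (valence 4) → 0 H
  atom 12: S, bond orders sum to 1 (valence 2) → 1 H
Total hydrogens: 7.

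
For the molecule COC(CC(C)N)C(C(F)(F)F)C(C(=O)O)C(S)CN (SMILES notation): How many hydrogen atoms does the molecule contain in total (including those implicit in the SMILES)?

21

Walk through each heavy atom and fill implicit hydrogens from standard valence (C 4, N 3, O 2, S 2, halogen 1):
  atom 1: C, bond orders sum to 1 (valence 4) → 3 H
  atom 2: O, bond orders sum to 2 (valence 2) → 0 H
  atom 3: C, bond orders sum to 3 (valence 4) → 1 H
  atom 4: C, bond orders sum to 2 (valence 4) → 2 H
  atom 5: C, bond orders sum to 3 (valence 4) → 1 H
  atom 6: C, bond orders sum to 1 (valence 4) → 3 H
  atom 7: N, bond orders sum to 1 (valence 3) → 2 H
  atom 8: C, bond orders sum to 3 (valence 4) → 1 H
  atom 9: C, bond orders sum to 4 (valence 4) → 0 H
  atom 10: F (halogen, monovalent) → 0 H
  atom 11: F (halogen, monovalent) → 0 H
  atom 12: F (halogen, monovalent) → 0 H
  atom 13: C, bond orders sum to 3 (valence 4) → 1 H
  atom 14: C, bond orders sum to 4 (valence 4) → 0 H
  atom 15: O, bond orders sum to 2 (valence 2) → 0 H
  atom 16: O, bond orders sum to 1 (valence 2) → 1 H
  atom 17: C, bond orders sum to 3 (valence 4) → 1 H
  atom 18: S, bond orders sum to 1 (valence 2) → 1 H
  atom 19: C, bond orders sum to 2 (valence 4) → 2 H
  atom 20: N, bond orders sum to 1 (valence 3) → 2 H
Total hydrogens: 21.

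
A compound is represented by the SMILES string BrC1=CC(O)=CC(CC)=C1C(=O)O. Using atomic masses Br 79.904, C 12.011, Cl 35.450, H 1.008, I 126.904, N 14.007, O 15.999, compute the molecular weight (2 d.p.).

First, the molecular formula is C9H9BrO3 (counting implicit H from valence).
  Br: 1 × 79.904 = 79.904
  C: 9 × 12.011 = 108.099
  H: 9 × 1.008 = 9.072
  O: 3 × 15.999 = 47.997
Sum: 1×79.904 + 9×12.011 + 9×1.008 + 3×15.999 = 245.072 → 245.07 g/mol.

245.07 g/mol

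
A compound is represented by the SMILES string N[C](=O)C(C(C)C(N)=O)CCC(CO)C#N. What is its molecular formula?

Walk through each heavy atom and fill implicit hydrogens from standard valence (C 4, N 3, O 2, S 2, halogen 1):
  atom 1: N, bond orders sum to 1 (valence 3) → 2 H
  atom 2: C with explicit H count 0
  atom 3: O, bond orders sum to 2 (valence 2) → 0 H
  atom 4: C, bond orders sum to 3 (valence 4) → 1 H
  atom 5: C, bond orders sum to 3 (valence 4) → 1 H
  atom 6: C, bond orders sum to 1 (valence 4) → 3 H
  atom 7: C, bond orders sum to 4 (valence 4) → 0 H
  atom 8: N, bond orders sum to 1 (valence 3) → 2 H
  atom 9: O, bond orders sum to 2 (valence 2) → 0 H
  atom 10: C, bond orders sum to 2 (valence 4) → 2 H
  atom 11: C, bond orders sum to 2 (valence 4) → 2 H
  atom 12: C, bond orders sum to 3 (valence 4) → 1 H
  atom 13: C, bond orders sum to 2 (valence 4) → 2 H
  atom 14: O, bond orders sum to 1 (valence 2) → 1 H
  atom 15: C, bond orders sum to 4 (valence 4) → 0 H
  atom 16: N, bond orders sum to 3 (valence 3) → 0 H
Totals → C:10, H:17, N:3, O:3.

C10H17N3O3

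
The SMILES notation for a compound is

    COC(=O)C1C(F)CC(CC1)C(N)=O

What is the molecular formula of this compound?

C9H14FNO3

Walk through each heavy atom and fill implicit hydrogens from standard valence (C 4, N 3, O 2, S 2, halogen 1):
  atom 1: C, bond orders sum to 1 (valence 4) → 3 H
  atom 2: O, bond orders sum to 2 (valence 2) → 0 H
  atom 3: C, bond orders sum to 4 (valence 4) → 0 H
  atom 4: O, bond orders sum to 2 (valence 2) → 0 H
  atom 5: C, bond orders sum to 3 (valence 4) → 1 H
  atom 6: C, bond orders sum to 3 (valence 4) → 1 H
  atom 7: F (halogen, monovalent) → 0 H
  atom 8: C, bond orders sum to 2 (valence 4) → 2 H
  atom 9: C, bond orders sum to 3 (valence 4) → 1 H
  atom 10: C, bond orders sum to 2 (valence 4) → 2 H
  atom 11: C, bond orders sum to 2 (valence 4) → 2 H
  atom 12: C, bond orders sum to 4 (valence 4) → 0 H
  atom 13: N, bond orders sum to 1 (valence 3) → 2 H
  atom 14: O, bond orders sum to 2 (valence 2) → 0 H
Totals → C:9, H:14, F:1, N:1, O:3.
In Hill order: C9H14FNO3.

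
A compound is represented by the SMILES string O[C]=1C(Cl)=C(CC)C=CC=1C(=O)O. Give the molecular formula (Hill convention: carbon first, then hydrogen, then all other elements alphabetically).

Walk through each heavy atom and fill implicit hydrogens from standard valence (C 4, N 3, O 2, S 2, halogen 1):
  atom 1: O, bond orders sum to 1 (valence 2) → 1 H
  atom 2: C with explicit H count 0
  atom 3: C, bond orders sum to 4 (valence 4) → 0 H
  atom 4: Cl (halogen, monovalent) → 0 H
  atom 5: C, bond orders sum to 4 (valence 4) → 0 H
  atom 6: C, bond orders sum to 2 (valence 4) → 2 H
  atom 7: C, bond orders sum to 1 (valence 4) → 3 H
  atom 8: C, bond orders sum to 3 (valence 4) → 1 H
  atom 9: C, bond orders sum to 3 (valence 4) → 1 H
  atom 10: C, bond orders sum to 4 (valence 4) → 0 H
  atom 11: C, bond orders sum to 4 (valence 4) → 0 H
  atom 12: O, bond orders sum to 2 (valence 2) → 0 H
  atom 13: O, bond orders sum to 1 (valence 2) → 1 H
Totals → C:9, H:9, Cl:1, O:3.
In Hill order: C9H9ClO3.

C9H9ClO3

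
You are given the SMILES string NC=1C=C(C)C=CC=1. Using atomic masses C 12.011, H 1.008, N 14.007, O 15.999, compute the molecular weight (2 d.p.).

107.16 g/mol

First, the molecular formula is C7H9N (counting implicit H from valence).
  C: 7 × 12.011 = 84.077
  H: 9 × 1.008 = 9.072
  N: 1 × 14.007 = 14.007
Sum: 7×12.011 + 9×1.008 + 1×14.007 = 107.156 → 107.16 g/mol.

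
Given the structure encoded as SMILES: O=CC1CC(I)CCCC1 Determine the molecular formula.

Walk through each heavy atom and fill implicit hydrogens from standard valence (C 4, N 3, O 2, S 2, halogen 1):
  atom 1: O, bond orders sum to 2 (valence 2) → 0 H
  atom 2: C, bond orders sum to 3 (valence 4) → 1 H
  atom 3: C, bond orders sum to 3 (valence 4) → 1 H
  atom 4: C, bond orders sum to 2 (valence 4) → 2 H
  atom 5: C, bond orders sum to 3 (valence 4) → 1 H
  atom 6: I (halogen, monovalent) → 0 H
  atom 7: C, bond orders sum to 2 (valence 4) → 2 H
  atom 8: C, bond orders sum to 2 (valence 4) → 2 H
  atom 9: C, bond orders sum to 2 (valence 4) → 2 H
  atom 10: C, bond orders sum to 2 (valence 4) → 2 H
Totals → C:8, H:13, I:1, O:1.
In Hill order: C8H13IO.

C8H13IO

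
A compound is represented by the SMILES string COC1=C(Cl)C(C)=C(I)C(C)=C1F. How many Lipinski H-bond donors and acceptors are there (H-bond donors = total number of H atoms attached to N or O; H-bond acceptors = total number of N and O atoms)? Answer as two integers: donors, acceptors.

Donors: find every N or O and count the H atoms it carries.
  atom 2 (O): bond orders sum to 2 → 0 H
Lipinski HBD = 0.
Acceptors: N atoms = 0, O atoms = 1 → HBA = 1.

0, 1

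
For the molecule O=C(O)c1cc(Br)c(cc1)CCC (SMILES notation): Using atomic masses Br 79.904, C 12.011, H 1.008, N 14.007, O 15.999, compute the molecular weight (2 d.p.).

First, the molecular formula is C10H11BrO2 (counting implicit H from valence).
  Br: 1 × 79.904 = 79.904
  C: 10 × 12.011 = 120.110
  H: 11 × 1.008 = 11.088
  O: 2 × 15.999 = 31.998
Sum: 1×79.904 + 10×12.011 + 11×1.008 + 2×15.999 = 243.100 → 243.10 g/mol.

243.10 g/mol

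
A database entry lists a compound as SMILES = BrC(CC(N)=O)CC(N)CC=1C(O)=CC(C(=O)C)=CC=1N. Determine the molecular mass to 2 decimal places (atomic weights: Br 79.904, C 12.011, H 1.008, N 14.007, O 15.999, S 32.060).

First, the molecular formula is C14H20BrN3O3 (counting implicit H from valence).
  Br: 1 × 79.904 = 79.904
  C: 14 × 12.011 = 168.154
  H: 20 × 1.008 = 20.160
  N: 3 × 14.007 = 42.021
  O: 3 × 15.999 = 47.997
Sum: 1×79.904 + 14×12.011 + 20×1.008 + 3×14.007 + 3×15.999 = 358.236 → 358.24 g/mol.

358.24 g/mol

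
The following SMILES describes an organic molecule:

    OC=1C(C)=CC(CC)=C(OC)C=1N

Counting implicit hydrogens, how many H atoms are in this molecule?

15

Walk through each heavy atom and fill implicit hydrogens from standard valence (C 4, N 3, O 2, S 2, halogen 1):
  atom 1: O, bond orders sum to 1 (valence 2) → 1 H
  atom 2: C, bond orders sum to 4 (valence 4) → 0 H
  atom 3: C, bond orders sum to 4 (valence 4) → 0 H
  atom 4: C, bond orders sum to 1 (valence 4) → 3 H
  atom 5: C, bond orders sum to 3 (valence 4) → 1 H
  atom 6: C, bond orders sum to 4 (valence 4) → 0 H
  atom 7: C, bond orders sum to 2 (valence 4) → 2 H
  atom 8: C, bond orders sum to 1 (valence 4) → 3 H
  atom 9: C, bond orders sum to 4 (valence 4) → 0 H
  atom 10: O, bond orders sum to 2 (valence 2) → 0 H
  atom 11: C, bond orders sum to 1 (valence 4) → 3 H
  atom 12: C, bond orders sum to 4 (valence 4) → 0 H
  atom 13: N, bond orders sum to 1 (valence 3) → 2 H
Total hydrogens: 15.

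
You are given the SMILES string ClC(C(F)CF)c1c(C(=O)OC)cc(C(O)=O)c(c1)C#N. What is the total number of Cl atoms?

Scan the SMILES for Cl atoms (remember two-letter symbols like Cl and Br are single atoms).
Chlorine count: 1.

1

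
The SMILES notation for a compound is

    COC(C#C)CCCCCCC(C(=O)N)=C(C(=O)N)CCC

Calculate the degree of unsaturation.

5

Degree of unsaturation = (number of rings) + (number of π bonds).
Ring closures in the SMILES: 0.
π bonds: 3 double bonds (each 1 DoU), 1 triple bond (each 2 DoU) → 5 DoU from unsaturation.
Total DoU = 0 + 5 = 5.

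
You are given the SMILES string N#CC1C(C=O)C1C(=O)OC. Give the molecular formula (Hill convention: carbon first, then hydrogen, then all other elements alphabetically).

C7H7NO3

Walk through each heavy atom and fill implicit hydrogens from standard valence (C 4, N 3, O 2, S 2, halogen 1):
  atom 1: N, bond orders sum to 3 (valence 3) → 0 H
  atom 2: C, bond orders sum to 4 (valence 4) → 0 H
  atom 3: C, bond orders sum to 3 (valence 4) → 1 H
  atom 4: C, bond orders sum to 3 (valence 4) → 1 H
  atom 5: C, bond orders sum to 3 (valence 4) → 1 H
  atom 6: O, bond orders sum to 2 (valence 2) → 0 H
  atom 7: C, bond orders sum to 3 (valence 4) → 1 H
  atom 8: C, bond orders sum to 4 (valence 4) → 0 H
  atom 9: O, bond orders sum to 2 (valence 2) → 0 H
  atom 10: O, bond orders sum to 2 (valence 2) → 0 H
  atom 11: C, bond orders sum to 1 (valence 4) → 3 H
Totals → C:7, H:7, N:1, O:3.
In Hill order: C7H7NO3.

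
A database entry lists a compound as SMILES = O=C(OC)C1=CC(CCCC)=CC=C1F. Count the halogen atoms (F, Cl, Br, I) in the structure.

Halogen atoms appear at heavy-atom position 15 (1×F).
Other groups present: 1 ester.
Halogen count: 1.

1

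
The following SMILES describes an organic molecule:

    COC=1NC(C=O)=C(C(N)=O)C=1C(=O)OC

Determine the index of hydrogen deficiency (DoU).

6

Molecular formula: C9H10N2O5.
DoU = (2C + 2 + N − H − X) / 2, where X is the halogen count and O/S are ignored.
    = (2·9 + 2 + 2 − 10 − 0) / 2 = 12 / 2 = 6.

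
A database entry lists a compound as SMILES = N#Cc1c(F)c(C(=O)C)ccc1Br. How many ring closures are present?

1

In SMILES, each pair of matching ring-closure digits denotes one ring-closing bond; the number of such bonds equals the number of independent rings.
Ring-closure bonds here: 1.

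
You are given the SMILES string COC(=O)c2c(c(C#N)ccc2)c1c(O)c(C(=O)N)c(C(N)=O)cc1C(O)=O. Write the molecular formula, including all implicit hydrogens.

Walk through each heavy atom and fill implicit hydrogens from standard valence (C 4, N 3, O 2, S 2, halogen 1); for lowercase aromatic atoms, an aromatic c carries 1 H when it has two neighbours and 0 H with three, and aromatic n carries 0 H:
  atom 1: C, bond orders sum to 1 (valence 4) → 3 H
  atom 2: O, bond orders sum to 2 (valence 2) → 0 H
  atom 3: C, bond orders sum to 4 (valence 4) → 0 H
  atom 4: O, bond orders sum to 2 (valence 2) → 0 H
  atom 5: aromatic c, 3 neighbours → 0 H
  atom 6: aromatic c, 3 neighbours → 0 H
  atom 7: aromatic c, 3 neighbours → 0 H
  atom 8: C, bond orders sum to 4 (valence 4) → 0 H
  atom 9: N, bond orders sum to 3 (valence 3) → 0 H
  atom 10: aromatic c, 2 neighbours → 1 H
  atom 11: aromatic c, 2 neighbours → 1 H
  atom 12: aromatic c, 2 neighbours → 1 H
  atom 13: aromatic c, 3 neighbours → 0 H
  atom 14: aromatic c, 3 neighbours → 0 H
  atom 15: O, bond orders sum to 1 (valence 2) → 1 H
  atom 16: aromatic c, 3 neighbours → 0 H
  atom 17: C, bond orders sum to 4 (valence 4) → 0 H
  atom 18: O, bond orders sum to 2 (valence 2) → 0 H
  atom 19: N, bond orders sum to 1 (valence 3) → 2 H
  atom 20: aromatic c, 3 neighbours → 0 H
  atom 21: C, bond orders sum to 4 (valence 4) → 0 H
  atom 22: N, bond orders sum to 1 (valence 3) → 2 H
  atom 23: O, bond orders sum to 2 (valence 2) → 0 H
  atom 24: aromatic c, 2 neighbours → 1 H
  atom 25: aromatic c, 3 neighbours → 0 H
  atom 26: C, bond orders sum to 4 (valence 4) → 0 H
  atom 27: O, bond orders sum to 1 (valence 2) → 1 H
  atom 28: O, bond orders sum to 2 (valence 2) → 0 H
Totals → C:18, H:13, N:3, O:7.

C18H13N3O7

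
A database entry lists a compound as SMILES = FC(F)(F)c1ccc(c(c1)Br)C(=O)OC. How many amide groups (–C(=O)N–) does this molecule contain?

0

Scan the SMILES for the amide motif — none present.
Groups that are present: 1 ester.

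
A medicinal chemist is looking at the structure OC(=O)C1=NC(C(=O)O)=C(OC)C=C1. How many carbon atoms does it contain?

Count every carbon token in the SMILES (each C, including those in ring-closure positions and inside branches).
Carbon count: 8.

8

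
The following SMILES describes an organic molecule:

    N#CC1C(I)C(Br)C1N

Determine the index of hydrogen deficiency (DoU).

3

Molecular formula: C5H6BrIN2.
DoU = (2C + 2 + N − H − X) / 2, where X is the halogen count and O/S are ignored.
    = (2·5 + 2 + 2 − 6 − 2) / 2 = 6 / 2 = 3.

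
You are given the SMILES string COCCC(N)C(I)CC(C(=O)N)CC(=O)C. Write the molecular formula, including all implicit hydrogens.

C11H21IN2O3

Walk through each heavy atom and fill implicit hydrogens from standard valence (C 4, N 3, O 2, S 2, halogen 1):
  atom 1: C, bond orders sum to 1 (valence 4) → 3 H
  atom 2: O, bond orders sum to 2 (valence 2) → 0 H
  atom 3: C, bond orders sum to 2 (valence 4) → 2 H
  atom 4: C, bond orders sum to 2 (valence 4) → 2 H
  atom 5: C, bond orders sum to 3 (valence 4) → 1 H
  atom 6: N, bond orders sum to 1 (valence 3) → 2 H
  atom 7: C, bond orders sum to 3 (valence 4) → 1 H
  atom 8: I (halogen, monovalent) → 0 H
  atom 9: C, bond orders sum to 2 (valence 4) → 2 H
  atom 10: C, bond orders sum to 3 (valence 4) → 1 H
  atom 11: C, bond orders sum to 4 (valence 4) → 0 H
  atom 12: O, bond orders sum to 2 (valence 2) → 0 H
  atom 13: N, bond orders sum to 1 (valence 3) → 2 H
  atom 14: C, bond orders sum to 2 (valence 4) → 2 H
  atom 15: C, bond orders sum to 4 (valence 4) → 0 H
  atom 16: O, bond orders sum to 2 (valence 2) → 0 H
  atom 17: C, bond orders sum to 1 (valence 4) → 3 H
Totals → C:11, H:21, I:1, N:2, O:3.
In Hill order: C11H21IN2O3.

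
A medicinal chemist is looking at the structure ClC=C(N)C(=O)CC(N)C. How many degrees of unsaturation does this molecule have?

2

Degree of unsaturation = (number of rings) + (number of π bonds).
Ring closures in the SMILES: 0.
π bonds: 2 double bonds (each 1 DoU) → 2 DoU from unsaturation.
Total DoU = 0 + 2 = 2.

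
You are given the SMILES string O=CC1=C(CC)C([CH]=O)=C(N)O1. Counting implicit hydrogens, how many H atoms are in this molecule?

Walk through each heavy atom and fill implicit hydrogens from standard valence (C 4, N 3, O 2, S 2, halogen 1):
  atom 1: O, bond orders sum to 2 (valence 2) → 0 H
  atom 2: C, bond orders sum to 3 (valence 4) → 1 H
  atom 3: C, bond orders sum to 4 (valence 4) → 0 H
  atom 4: C, bond orders sum to 4 (valence 4) → 0 H
  atom 5: C, bond orders sum to 2 (valence 4) → 2 H
  atom 6: C, bond orders sum to 1 (valence 4) → 3 H
  atom 7: C, bond orders sum to 4 (valence 4) → 0 H
  atom 8: C with explicit H count 1
  atom 9: O, bond orders sum to 2 (valence 2) → 0 H
  atom 10: C, bond orders sum to 4 (valence 4) → 0 H
  atom 11: N, bond orders sum to 1 (valence 3) → 2 H
  atom 12: O, bond orders sum to 2 (valence 2) → 0 H
Total hydrogens: 9.

9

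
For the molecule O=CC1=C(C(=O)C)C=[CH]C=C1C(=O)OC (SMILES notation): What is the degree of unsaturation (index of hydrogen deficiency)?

Molecular formula: C11H10O4.
DoU = (2C + 2 + N − H − X) / 2, where X is the halogen count and O/S are ignored.
    = (2·11 + 2 + 0 − 10 − 0) / 2 = 14 / 2 = 7.

7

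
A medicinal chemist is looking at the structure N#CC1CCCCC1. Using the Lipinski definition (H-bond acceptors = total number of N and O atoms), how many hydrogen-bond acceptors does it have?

N atoms: 1; O atoms: 0.
Lipinski HBA = 1 + 0 = 1.

1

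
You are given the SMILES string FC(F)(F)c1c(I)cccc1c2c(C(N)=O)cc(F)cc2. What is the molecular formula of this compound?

Walk through each heavy atom and fill implicit hydrogens from standard valence (C 4, N 3, O 2, S 2, halogen 1); for lowercase aromatic atoms, an aromatic c carries 1 H when it has two neighbours and 0 H with three, and aromatic n carries 0 H:
  atom 1: F (halogen, monovalent) → 0 H
  atom 2: C, bond orders sum to 4 (valence 4) → 0 H
  atom 3: F (halogen, monovalent) → 0 H
  atom 4: F (halogen, monovalent) → 0 H
  atom 5: aromatic c, 3 neighbours → 0 H
  atom 6: aromatic c, 3 neighbours → 0 H
  atom 7: I (halogen, monovalent) → 0 H
  atom 8: aromatic c, 2 neighbours → 1 H
  atom 9: aromatic c, 2 neighbours → 1 H
  atom 10: aromatic c, 2 neighbours → 1 H
  atom 11: aromatic c, 3 neighbours → 0 H
  atom 12: aromatic c, 3 neighbours → 0 H
  atom 13: aromatic c, 3 neighbours → 0 H
  atom 14: C, bond orders sum to 4 (valence 4) → 0 H
  atom 15: N, bond orders sum to 1 (valence 3) → 2 H
  atom 16: O, bond orders sum to 2 (valence 2) → 0 H
  atom 17: aromatic c, 2 neighbours → 1 H
  atom 18: aromatic c, 3 neighbours → 0 H
  atom 19: F (halogen, monovalent) → 0 H
  atom 20: aromatic c, 2 neighbours → 1 H
  atom 21: aromatic c, 2 neighbours → 1 H
Totals → C:14, H:8, F:4, I:1, N:1, O:1.

C14H8F4INO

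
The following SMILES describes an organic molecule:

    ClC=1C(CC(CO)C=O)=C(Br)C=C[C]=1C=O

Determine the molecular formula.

C11H10BrClO3

Walk through each heavy atom and fill implicit hydrogens from standard valence (C 4, N 3, O 2, S 2, halogen 1):
  atom 1: Cl (halogen, monovalent) → 0 H
  atom 2: C, bond orders sum to 4 (valence 4) → 0 H
  atom 3: C, bond orders sum to 4 (valence 4) → 0 H
  atom 4: C, bond orders sum to 2 (valence 4) → 2 H
  atom 5: C, bond orders sum to 3 (valence 4) → 1 H
  atom 6: C, bond orders sum to 2 (valence 4) → 2 H
  atom 7: O, bond orders sum to 1 (valence 2) → 1 H
  atom 8: C, bond orders sum to 3 (valence 4) → 1 H
  atom 9: O, bond orders sum to 2 (valence 2) → 0 H
  atom 10: C, bond orders sum to 4 (valence 4) → 0 H
  atom 11: Br (halogen, monovalent) → 0 H
  atom 12: C, bond orders sum to 3 (valence 4) → 1 H
  atom 13: C, bond orders sum to 3 (valence 4) → 1 H
  atom 14: C with explicit H count 0
  atom 15: C, bond orders sum to 3 (valence 4) → 1 H
  atom 16: O, bond orders sum to 2 (valence 2) → 0 H
Totals → C:11, H:10, Br:1, Cl:1, O:3.
In Hill order: C11H10BrClO3.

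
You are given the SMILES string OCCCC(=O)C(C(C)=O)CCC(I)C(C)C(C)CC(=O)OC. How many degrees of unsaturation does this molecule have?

3

Degree of unsaturation = (number of rings) + (number of π bonds).
Ring closures in the SMILES: 0.
π bonds: 3 double bonds (each 1 DoU) → 3 DoU from unsaturation.
Total DoU = 0 + 3 = 3.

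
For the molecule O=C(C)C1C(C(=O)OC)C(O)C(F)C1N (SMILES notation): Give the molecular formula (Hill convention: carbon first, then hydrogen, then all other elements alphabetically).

C9H14FNO4

Walk through each heavy atom and fill implicit hydrogens from standard valence (C 4, N 3, O 2, S 2, halogen 1):
  atom 1: O, bond orders sum to 2 (valence 2) → 0 H
  atom 2: C, bond orders sum to 4 (valence 4) → 0 H
  atom 3: C, bond orders sum to 1 (valence 4) → 3 H
  atom 4: C, bond orders sum to 3 (valence 4) → 1 H
  atom 5: C, bond orders sum to 3 (valence 4) → 1 H
  atom 6: C, bond orders sum to 4 (valence 4) → 0 H
  atom 7: O, bond orders sum to 2 (valence 2) → 0 H
  atom 8: O, bond orders sum to 2 (valence 2) → 0 H
  atom 9: C, bond orders sum to 1 (valence 4) → 3 H
  atom 10: C, bond orders sum to 3 (valence 4) → 1 H
  atom 11: O, bond orders sum to 1 (valence 2) → 1 H
  atom 12: C, bond orders sum to 3 (valence 4) → 1 H
  atom 13: F (halogen, monovalent) → 0 H
  atom 14: C, bond orders sum to 3 (valence 4) → 1 H
  atom 15: N, bond orders sum to 1 (valence 3) → 2 H
Totals → C:9, H:14, F:1, N:1, O:4.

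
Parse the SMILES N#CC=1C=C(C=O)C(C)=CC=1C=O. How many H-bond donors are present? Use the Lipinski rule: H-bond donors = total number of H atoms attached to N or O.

Donors: find every N or O and count the H atoms it carries.
  atom 1 (N): bond orders sum to 3 → 0 H
  atom 7 (O): bond orders sum to 2 → 0 H
  atom 13 (O): bond orders sum to 2 → 0 H
Lipinski HBD = 0.

0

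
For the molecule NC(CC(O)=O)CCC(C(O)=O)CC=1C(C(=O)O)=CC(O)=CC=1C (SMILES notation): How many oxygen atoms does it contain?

Scan the SMILES for O atoms (remember two-letter symbols like Cl and Br are single atoms).
Oxygen count: 7.

7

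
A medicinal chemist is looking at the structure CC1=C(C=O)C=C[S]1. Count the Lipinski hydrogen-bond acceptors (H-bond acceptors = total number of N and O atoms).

1

N atoms: 0; O atoms: 1.
Lipinski HBA = 0 + 1 = 1.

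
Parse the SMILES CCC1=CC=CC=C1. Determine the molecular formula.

Walk through each heavy atom and fill implicit hydrogens from standard valence (C 4, N 3, O 2, S 2, halogen 1):
  atom 1: C, bond orders sum to 1 (valence 4) → 3 H
  atom 2: C, bond orders sum to 2 (valence 4) → 2 H
  atom 3: C, bond orders sum to 4 (valence 4) → 0 H
  atom 4: C, bond orders sum to 3 (valence 4) → 1 H
  atom 5: C, bond orders sum to 3 (valence 4) → 1 H
  atom 6: C, bond orders sum to 3 (valence 4) → 1 H
  atom 7: C, bond orders sum to 3 (valence 4) → 1 H
  atom 8: C, bond orders sum to 3 (valence 4) → 1 H
Totals → C:8, H:10.

C8H10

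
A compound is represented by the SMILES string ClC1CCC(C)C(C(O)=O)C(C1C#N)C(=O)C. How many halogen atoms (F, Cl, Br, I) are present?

Halogen atoms appear at heavy-atom position 1 (1×Cl).
Other groups present: 1 carboxylic acid, 1 ketone, 1 nitrile.
Halogen count: 1.

1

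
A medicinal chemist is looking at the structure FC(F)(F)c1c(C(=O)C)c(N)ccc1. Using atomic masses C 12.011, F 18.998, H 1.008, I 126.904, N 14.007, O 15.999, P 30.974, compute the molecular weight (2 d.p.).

203.16 g/mol

First, the molecular formula is C9H8F3NO (counting implicit H from valence).
  C: 9 × 12.011 = 108.099
  F: 3 × 18.998 = 56.994
  H: 8 × 1.008 = 8.064
  N: 1 × 14.007 = 14.007
  O: 1 × 15.999 = 15.999
Sum: 9×12.011 + 3×18.998 + 8×1.008 + 1×14.007 + 1×15.999 = 203.163 → 203.16 g/mol.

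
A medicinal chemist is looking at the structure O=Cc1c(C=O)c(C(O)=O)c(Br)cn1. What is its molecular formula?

C8H4BrNO4

Walk through each heavy atom and fill implicit hydrogens from standard valence (C 4, N 3, O 2, S 2, halogen 1); for lowercase aromatic atoms, an aromatic c carries 1 H when it has two neighbours and 0 H with three, and aromatic n carries 0 H:
  atom 1: O, bond orders sum to 2 (valence 2) → 0 H
  atom 2: C, bond orders sum to 3 (valence 4) → 1 H
  atom 3: aromatic c, 3 neighbours → 0 H
  atom 4: aromatic c, 3 neighbours → 0 H
  atom 5: C, bond orders sum to 3 (valence 4) → 1 H
  atom 6: O, bond orders sum to 2 (valence 2) → 0 H
  atom 7: aromatic c, 3 neighbours → 0 H
  atom 8: C, bond orders sum to 4 (valence 4) → 0 H
  atom 9: O, bond orders sum to 1 (valence 2) → 1 H
  atom 10: O, bond orders sum to 2 (valence 2) → 0 H
  atom 11: aromatic c, 3 neighbours → 0 H
  atom 12: Br (halogen, monovalent) → 0 H
  atom 13: aromatic c, 2 neighbours → 1 H
  atom 14: aromatic n, 2 neighbours → 0 H
Totals → C:8, H:4, Br:1, N:1, O:4.
In Hill order: C8H4BrNO4.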